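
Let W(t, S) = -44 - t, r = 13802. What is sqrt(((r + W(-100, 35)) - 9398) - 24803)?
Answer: I*sqrt(20343) ≈ 142.63*I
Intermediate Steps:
sqrt(((r + W(-100, 35)) - 9398) - 24803) = sqrt(((13802 + (-44 - 1*(-100))) - 9398) - 24803) = sqrt(((13802 + (-44 + 100)) - 9398) - 24803) = sqrt(((13802 + 56) - 9398) - 24803) = sqrt((13858 - 9398) - 24803) = sqrt(4460 - 24803) = sqrt(-20343) = I*sqrt(20343)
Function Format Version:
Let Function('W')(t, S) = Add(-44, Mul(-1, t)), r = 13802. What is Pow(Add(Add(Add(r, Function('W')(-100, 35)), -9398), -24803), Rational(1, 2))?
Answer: Mul(I, Pow(20343, Rational(1, 2))) ≈ Mul(142.63, I)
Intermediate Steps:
Pow(Add(Add(Add(r, Function('W')(-100, 35)), -9398), -24803), Rational(1, 2)) = Pow(Add(Add(Add(13802, Add(-44, Mul(-1, -100))), -9398), -24803), Rational(1, 2)) = Pow(Add(Add(Add(13802, Add(-44, 100)), -9398), -24803), Rational(1, 2)) = Pow(Add(Add(Add(13802, 56), -9398), -24803), Rational(1, 2)) = Pow(Add(Add(13858, -9398), -24803), Rational(1, 2)) = Pow(Add(4460, -24803), Rational(1, 2)) = Pow(-20343, Rational(1, 2)) = Mul(I, Pow(20343, Rational(1, 2)))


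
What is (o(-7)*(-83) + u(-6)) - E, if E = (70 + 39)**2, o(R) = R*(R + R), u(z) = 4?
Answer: -20011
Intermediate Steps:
o(R) = 2*R**2 (o(R) = R*(2*R) = 2*R**2)
E = 11881 (E = 109**2 = 11881)
(o(-7)*(-83) + u(-6)) - E = ((2*(-7)**2)*(-83) + 4) - 1*11881 = ((2*49)*(-83) + 4) - 11881 = (98*(-83) + 4) - 11881 = (-8134 + 4) - 11881 = -8130 - 11881 = -20011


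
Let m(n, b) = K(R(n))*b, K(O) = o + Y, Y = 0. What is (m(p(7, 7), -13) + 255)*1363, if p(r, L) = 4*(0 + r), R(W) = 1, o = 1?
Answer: 329846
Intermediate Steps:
p(r, L) = 4*r
K(O) = 1 (K(O) = 1 + 0 = 1)
m(n, b) = b (m(n, b) = 1*b = b)
(m(p(7, 7), -13) + 255)*1363 = (-13 + 255)*1363 = 242*1363 = 329846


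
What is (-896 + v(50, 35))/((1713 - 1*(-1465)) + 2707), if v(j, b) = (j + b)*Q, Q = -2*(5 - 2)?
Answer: -1406/5885 ≈ -0.23891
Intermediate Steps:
Q = -6 (Q = -2*3 = -6)
v(j, b) = -6*b - 6*j (v(j, b) = (j + b)*(-6) = (b + j)*(-6) = -6*b - 6*j)
(-896 + v(50, 35))/((1713 - 1*(-1465)) + 2707) = (-896 + (-6*35 - 6*50))/((1713 - 1*(-1465)) + 2707) = (-896 + (-210 - 300))/((1713 + 1465) + 2707) = (-896 - 510)/(3178 + 2707) = -1406/5885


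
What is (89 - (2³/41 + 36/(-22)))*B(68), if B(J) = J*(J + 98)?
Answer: 460426232/451 ≈ 1.0209e+6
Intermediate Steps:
B(J) = J*(98 + J)
(89 - (2³/41 + 36/(-22)))*B(68) = (89 - (2³/41 + 36/(-22)))*(68*(98 + 68)) = (89 - (8*(1/41) + 36*(-1/22)))*(68*166) = (89 - (8/41 - 18/11))*11288 = (89 - 1*(-650/451))*11288 = (89 + 650/451)*11288 = (40789/451)*11288 = 460426232/451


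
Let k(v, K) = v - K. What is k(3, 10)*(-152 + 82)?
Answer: 490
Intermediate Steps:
k(3, 10)*(-152 + 82) = (3 - 1*10)*(-152 + 82) = (3 - 10)*(-70) = -7*(-70) = 490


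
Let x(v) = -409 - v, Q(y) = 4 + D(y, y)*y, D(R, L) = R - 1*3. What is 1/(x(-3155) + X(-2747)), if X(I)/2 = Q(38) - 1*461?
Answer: 1/4492 ≈ 0.00022262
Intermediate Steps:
D(R, L) = -3 + R (D(R, L) = R - 3 = -3 + R)
Q(y) = 4 + y*(-3 + y) (Q(y) = 4 + (-3 + y)*y = 4 + y*(-3 + y))
X(I) = 1746 (X(I) = 2*((4 + 38*(-3 + 38)) - 1*461) = 2*((4 + 38*35) - 461) = 2*((4 + 1330) - 461) = 2*(1334 - 461) = 2*873 = 1746)
1/(x(-3155) + X(-2747)) = 1/((-409 - 1*(-3155)) + 1746) = 1/((-409 + 3155) + 1746) = 1/(2746 + 1746) = 1/4492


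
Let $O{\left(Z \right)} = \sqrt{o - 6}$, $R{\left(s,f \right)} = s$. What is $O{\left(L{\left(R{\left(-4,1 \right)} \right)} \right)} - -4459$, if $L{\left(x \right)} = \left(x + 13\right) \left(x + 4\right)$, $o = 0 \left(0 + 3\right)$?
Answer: $4459 + i \sqrt{6} \approx 4459.0 + 2.4495 i$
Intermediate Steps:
$o = 0$ ($o = 0 \cdot 3 = 0$)
$L{\left(x \right)} = \left(4 + x\right) \left(13 + x\right)$ ($L{\left(x \right)} = \left(13 + x\right) \left(4 + x\right) = \left(4 + x\right) \left(13 + x\right)$)
$O{\left(Z \right)} = i \sqrt{6}$ ($O{\left(Z \right)} = \sqrt{0 - 6} = \sqrt{-6} = i \sqrt{6}$)
$O{\left(L{\left(R{\left(-4,1 \right)} \right)} \right)} - -4459 = i \sqrt{6} - -4459 = i \sqrt{6} + 4459 = 4459 + i \sqrt{6}$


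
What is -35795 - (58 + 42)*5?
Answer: -36295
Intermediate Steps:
-35795 - (58 + 42)*5 = -35795 - 100*5 = -35795 - 1*500 = -35795 - 500 = -36295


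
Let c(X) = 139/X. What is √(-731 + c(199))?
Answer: I*√28920670/199 ≈ 27.024*I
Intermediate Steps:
√(-731 + c(199)) = √(-731 + 139/199) = √(-145330/199) = I*√28920670/199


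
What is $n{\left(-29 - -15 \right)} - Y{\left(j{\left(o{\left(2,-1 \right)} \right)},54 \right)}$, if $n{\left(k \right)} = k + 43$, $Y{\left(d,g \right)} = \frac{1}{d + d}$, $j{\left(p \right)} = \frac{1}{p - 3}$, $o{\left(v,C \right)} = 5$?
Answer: $28$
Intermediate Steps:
$j{\left(p \right)} = \frac{1}{-3 + p}$
$Y{\left(d,g \right)} = \frac{1}{2 d}$
$n{\left(k \right)} = 43 + k$
$n{\left(-29 - -15 \right)} - Y{\left(j{\left(o{\left(2,-1 \right)} \right)},54 \right)} = \left(43 - 14\right) - \frac{1}{2 \frac{1}{-3 + 5}} = \left(43 + \left(-29 + 15\right)\right) - \frac{1}{2 \cdot \frac{1}{2}} = \left(43 - 14\right) - \frac{\frac{1}{\frac{1}{2}}}{2} = 29 - \frac{1}{2} \cdot 2 = 29 - 1 = 28$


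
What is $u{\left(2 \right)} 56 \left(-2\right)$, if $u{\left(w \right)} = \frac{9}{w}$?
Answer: $-504$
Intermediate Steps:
$u{\left(2 \right)} 56 \left(-2\right) = \frac{9}{2} \cdot 56 \left(-2\right) = 252 \left(-2\right) = -504$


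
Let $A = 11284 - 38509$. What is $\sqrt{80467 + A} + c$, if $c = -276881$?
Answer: $-276881 + \sqrt{53242} \approx -2.7665 \cdot 10^{5}$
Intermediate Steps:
$A = -27225$
$\sqrt{80467 + A} + c = \sqrt{80467 - 27225} - 276881 = \sqrt{53242} - 276881 = -276881 + \sqrt{53242}$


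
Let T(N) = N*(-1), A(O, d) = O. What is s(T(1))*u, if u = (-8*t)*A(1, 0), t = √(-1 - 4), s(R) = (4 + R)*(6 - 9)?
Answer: 72*I*√5 ≈ 161.0*I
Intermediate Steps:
T(N) = -N
s(R) = -12 - 3*R (s(R) = (4 + R)*(-3) = -12 - 3*R)
t = I*√5 (t = √(-5) = I*√5 ≈ 2.2361*I)
u = -8*I*√5 (u = -8*I*√5*1 = -8*I*√5 ≈ -17.889*I)
s(T(1))*u = (-12 - (-3))*(-8*I*√5) = (-12 - 3*(-1))*(-8*I*√5) = (-12 + 3)*(-8*I*√5) = -(-72)*I*√5 = 72*I*√5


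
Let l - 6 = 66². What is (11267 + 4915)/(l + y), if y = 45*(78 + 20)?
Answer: 2697/1462 ≈ 1.8447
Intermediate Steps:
y = 4410 (y = 45*98 = 4410)
l = 4362 (l = 6 + 66² = 6 + 4356 = 4362)
(11267 + 4915)/(l + y) = (11267 + 4915)/(4362 + 4410) = 16182/8772 = 16182*(1/8772) = 2697/1462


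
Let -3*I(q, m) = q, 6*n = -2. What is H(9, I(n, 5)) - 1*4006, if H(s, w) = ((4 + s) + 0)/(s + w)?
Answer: -328375/82 ≈ -4004.6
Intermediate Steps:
n = -⅓ (n = (⅙)*(-2) = -⅓ ≈ -0.33333)
I(q, m) = -q/3
H(s, w) = (4 + s)/(s + w)
H(9, I(n, 5)) - 1*4006 = (4 + 9)/(9 - ⅓*(-⅓)) - 1*4006 = 13/(9 + ⅑) - 4006 = 13/(82/9) - 4006 = (9/82)*13 - 4006 = 117/82 - 4006 = -328375/82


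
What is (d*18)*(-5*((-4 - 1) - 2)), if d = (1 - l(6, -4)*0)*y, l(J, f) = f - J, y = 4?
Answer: 2520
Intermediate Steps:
d = 4 (d = (1 - (-4 - 1*6)*0)*4 = (1 - (-4 - 6)*0)*4 = (1 - 1*(-10)*0)*4 = (1 + 10*0)*4 = (1 + 0)*4 = 1*4 = 4)
(d*18)*(-5*((-4 - 1) - 2)) = (4*18)*(-5*((-4 - 1) - 2)) = 72*(-5*(-5 - 2)) = 72*(-5*(-7)) = 72*35 = 2520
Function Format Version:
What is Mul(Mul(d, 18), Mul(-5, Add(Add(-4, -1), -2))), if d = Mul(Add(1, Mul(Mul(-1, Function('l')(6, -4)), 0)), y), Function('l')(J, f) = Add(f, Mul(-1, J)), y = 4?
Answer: 2520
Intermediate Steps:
d = 4 (d = Mul(Add(1, Mul(Mul(-1, Add(-4, Mul(-1, 6))), 0)), 4) = Mul(Add(1, Mul(Mul(-1, Add(-4, -6)), 0)), 4) = Mul(Add(1, Mul(Mul(-1, -10), 0)), 4) = Mul(Add(1, Mul(10, 0)), 4) = Mul(Add(1, 0), 4) = Mul(1, 4) = 4)
Mul(Mul(d, 18), Mul(-5, Add(Add(-4, -1), -2))) = Mul(Mul(4, 18), Mul(-5, Add(Add(-4, -1), -2))) = Mul(72, Mul(-5, Add(-5, -2))) = Mul(72, Mul(-5, -7)) = Mul(72, 35) = 2520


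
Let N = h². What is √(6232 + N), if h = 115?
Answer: √19457 ≈ 139.49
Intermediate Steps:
N = 13225 (N = 115² = 13225)
√(6232 + N) = √(6232 + 13225) = √19457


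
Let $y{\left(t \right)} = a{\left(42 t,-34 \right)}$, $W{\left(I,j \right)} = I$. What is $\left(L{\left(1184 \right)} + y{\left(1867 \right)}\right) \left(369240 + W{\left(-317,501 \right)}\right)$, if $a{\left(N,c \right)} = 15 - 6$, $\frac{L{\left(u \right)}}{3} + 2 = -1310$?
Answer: $-1448760621$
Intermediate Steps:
$L{\left(u \right)} = -3936$ ($L{\left(u \right)} = -6 + 3 \left(-1310\right) = -6 - 3930 = -3936$)
$a{\left(N,c \right)} = 9$ ($a{\left(N,c \right)} = 15 - 6 = 9$)
$y{\left(t \right)} = 9$
$\left(L{\left(1184 \right)} + y{\left(1867 \right)}\right) \left(369240 + W{\left(-317,501 \right)}\right) = \left(-3936 + 9\right) \left(369240 - 317\right) = \left(-3927\right) 368923 = -1448760621$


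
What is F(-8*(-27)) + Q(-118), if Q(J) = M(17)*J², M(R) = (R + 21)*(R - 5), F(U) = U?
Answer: 6349560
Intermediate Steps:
M(R) = (-5 + R)*(21 + R) (M(R) = (21 + R)*(-5 + R) = (-5 + R)*(21 + R))
Q(J) = 456*J² (Q(J) = (-105 + 17² + 16*17)*J² = (-105 + 289 + 272)*J² = 456*J²)
F(-8*(-27)) + Q(-118) = -8*(-27) + 456*(-118)² = 216 + 456*13924 = 216 + 6349344 = 6349560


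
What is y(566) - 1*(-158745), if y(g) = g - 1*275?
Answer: 159036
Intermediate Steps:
y(g) = -275 + g (y(g) = g - 275 = -275 + g)
y(566) - 1*(-158745) = (-275 + 566) - 1*(-158745) = 291 + 158745 = 159036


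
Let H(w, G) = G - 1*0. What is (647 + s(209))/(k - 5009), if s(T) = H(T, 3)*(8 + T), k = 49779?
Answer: 59/2035 ≈ 0.028993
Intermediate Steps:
H(w, G) = G (H(w, G) = G + 0 = G)
s(T) = 24 + 3*T (s(T) = 3*(8 + T) = 24 + 3*T)
(647 + s(209))/(k - 5009) = (647 + (24 + 3*209))/(49779 - 5009) = (647 + (24 + 627))/44770 = (647 + 651)*(1/44770) = 1298*(1/44770) = 59/2035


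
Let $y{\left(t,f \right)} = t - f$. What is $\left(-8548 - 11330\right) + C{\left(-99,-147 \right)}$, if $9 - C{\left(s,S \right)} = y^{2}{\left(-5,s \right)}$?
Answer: $-28705$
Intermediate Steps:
$C{\left(s,S \right)} = 9 - \left(-5 - s\right)^{2}$
$\left(-8548 - 11330\right) + C{\left(-99,-147 \right)} = \left(-8548 - 11330\right) + \left(9 - \left(5 - 99\right)^{2}\right) = -19878 + \left(9 - \left(-94\right)^{2}\right) = -19878 + \left(9 - 8836\right) = -19878 - 8827 = -28705$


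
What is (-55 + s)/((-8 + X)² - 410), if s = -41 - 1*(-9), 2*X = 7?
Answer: 348/1559 ≈ 0.22322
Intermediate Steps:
X = 7/2 (X = (½)*7 = 7/2 ≈ 3.5000)
s = -32 (s = -41 + 9 = -32)
(-55 + s)/((-8 + X)² - 410) = (-55 - 32)/((-8 + 7/2)² - 410) = -87/((-9/2)² - 410) = -87/(81/4 - 410) = -87/(-1559/4) = -87*(-4/1559) = 348/1559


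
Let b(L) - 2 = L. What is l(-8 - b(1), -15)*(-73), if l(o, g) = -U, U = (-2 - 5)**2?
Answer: 3577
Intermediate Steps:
b(L) = 2 + L
U = 49 (U = (-7)**2 = 49)
l(o, g) = -49 (l(o, g) = -1*49 = -49)
l(-8 - b(1), -15)*(-73) = -49*(-73) = 3577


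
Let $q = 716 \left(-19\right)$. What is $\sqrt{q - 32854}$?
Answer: $3 i \sqrt{5162} \approx 215.54 i$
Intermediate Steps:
$q = -13604$
$\sqrt{q - 32854} = \sqrt{-13604 - 32854} = \sqrt{-46458} = 3 i \sqrt{5162}$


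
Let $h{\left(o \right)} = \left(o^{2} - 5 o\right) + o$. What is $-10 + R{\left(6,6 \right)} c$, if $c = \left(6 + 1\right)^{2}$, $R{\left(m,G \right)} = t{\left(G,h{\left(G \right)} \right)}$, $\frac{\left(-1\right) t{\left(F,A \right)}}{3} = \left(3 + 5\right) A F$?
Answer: $-84682$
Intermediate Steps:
$h{\left(o \right)} = o^{2} - 4 o$
$t{\left(F,A \right)} = - 24 A F$ ($t{\left(F,A \right)} = - 3 \left(3 + 5\right) A F = - 3 \cdot 8 A F = - 24 A F$)
$R{\left(m,G \right)} = - 24 G^{2} \left(-4 + G\right)$ ($R{\left(m,G \right)} = - 24 G \left(-4 + G\right) G = - 24 G^{2} \left(-4 + G\right)$)
$c = 49$ ($c = 7^{2} = 49$)
$-10 + R{\left(6,6 \right)} c = -10 + 24 \cdot 6^{2} \left(4 - 6\right) 49 = -10 + 24 \cdot 36 \left(4 - 6\right) 49 = -10 + 24 \cdot 36 \left(-2\right) 49 = -10 - 84672 = -84682$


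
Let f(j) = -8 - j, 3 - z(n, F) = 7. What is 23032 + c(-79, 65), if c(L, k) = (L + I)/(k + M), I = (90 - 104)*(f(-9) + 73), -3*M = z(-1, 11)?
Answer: 4580023/199 ≈ 23015.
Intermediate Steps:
z(n, F) = -4 (z(n, F) = 3 - 1*7 = 3 - 7 = -4)
M = 4/3 (M = -⅓*(-4) = 4/3 ≈ 1.3333)
I = -1036 (I = (90 - 104)*((-8 - 1*(-9)) + 73) = -14*((-8 + 9) + 73) = -14*(1 + 73) = -14*74 = -1036)
c(L, k) = (-1036 + L)/(4/3 + k) (c(L, k) = (L - 1036)/(k + 4/3) = (-1036 + L)/(4/3 + k))
23032 + c(-79, 65) = 23032 + 3*(-1036 - 79)/(4 + 3*65) = 23032 + 3*(-1115)/(4 + 195) = 23032 + 3*(-1115)/199 = 23032 + 3*(1/199)*(-1115) = 23032 - 3345/199 = 4580023/199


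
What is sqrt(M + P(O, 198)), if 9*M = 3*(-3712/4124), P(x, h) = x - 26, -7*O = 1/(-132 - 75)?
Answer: I*sqrt(6521634840217)/497973 ≈ 5.1283*I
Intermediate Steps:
O = 1/1449 (O = -1/(7*(-132 - 75)) = -1/7/(-207) = -1/7*(-1/207) = 1/1449 ≈ 0.00069013)
P(x, h) = -26 + x
M = -928/3093 (M = (3*(-3712/4124))/9 = (3*(-3712*1/4124))/9 = (3*(-928/1031))/9 = (1/9)*(-2784/1031) = -928/3093 ≈ -0.30003)
sqrt(M + P(O, 198)) = sqrt(-928/3093 + (-26 + 1/1449)) = sqrt(-928/3093 - 37673/1449) = sqrt(-39289087/1493919) = I*sqrt(6521634840217)/497973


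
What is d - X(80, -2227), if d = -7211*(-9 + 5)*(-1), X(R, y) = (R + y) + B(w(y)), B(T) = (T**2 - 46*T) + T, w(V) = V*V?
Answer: -24596704749733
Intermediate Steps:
w(V) = V**2
B(T) = T**2 - 45*T
X(R, y) = R + y + y**2*(-45 + y**2) (X(R, y) = (R + y) + y**2*(-45 + y**2) = R + y + y**2*(-45 + y**2))
d = -28844 (d = -(-28844)*(-1) = -7211*4 = -28844)
d - X(80, -2227) = -28844 - (80 - 2227 + (-2227)**2*(-45 + (-2227)**2)) = -28844 - (80 - 2227 + 4959529*(-45 + 4959529)) = -28844 - (80 - 2227 + 4959529*4959484) = -28844 - (80 - 2227 + 24596704723036) = -28844 - 1*24596704720889 = -28844 - 24596704720889 = -24596704749733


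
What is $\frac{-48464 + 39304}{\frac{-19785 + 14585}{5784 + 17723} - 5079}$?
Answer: $\frac{215324120}{119397253} \approx 1.8034$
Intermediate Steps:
$\frac{-48464 + 39304}{\frac{-19785 + 14585}{5784 + 17723} - 5079} = - \frac{9160}{- \frac{5200}{23507} + \left(-16497 + 11418\right)} = - \frac{9160}{\left(-5200\right) \frac{1}{23507} - 5079} = - \frac{9160}{- \frac{5200}{23507} - 5079} = - \frac{9160}{- \frac{119397253}{23507}} = \left(-9160\right) \left(- \frac{23507}{119397253}\right) = \frac{215324120}{119397253}$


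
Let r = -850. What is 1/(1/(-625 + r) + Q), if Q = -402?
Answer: -1475/592951 ≈ -0.0024876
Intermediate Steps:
1/(1/(-625 + r) + Q) = 1/(1/(-625 - 850) - 402) = 1/(1/(-1475) - 402) = 1/(-1/1475 - 402) = 1/(-592951/1475) = -1475/592951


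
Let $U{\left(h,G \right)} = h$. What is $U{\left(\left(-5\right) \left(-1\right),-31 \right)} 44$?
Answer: $220$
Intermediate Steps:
$U{\left(\left(-5\right) \left(-1\right),-31 \right)} 44 = \left(-5\right) \left(-1\right) 44 = 5 \cdot 44 = 220$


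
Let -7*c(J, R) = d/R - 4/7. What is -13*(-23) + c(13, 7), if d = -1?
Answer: 14656/49 ≈ 299.10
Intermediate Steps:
c(J, R) = 4/49 + 1/(7*R) (c(J, R) = -(-1/R - 4/7)/7 = -(-4/7 - 1/R)/7 = 4/49 + 1/(7*R))
-13*(-23) + c(13, 7) = -13*(-23) + (1/49)*(7 + 4*7)/7 = 299 + (1/49)*(⅐)*(7 + 28) = 299 + (1/49)*(⅐)*35 = 299 + 5/49 = 14656/49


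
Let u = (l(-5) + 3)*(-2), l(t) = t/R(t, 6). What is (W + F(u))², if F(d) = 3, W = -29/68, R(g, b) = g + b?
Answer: 30625/4624 ≈ 6.6231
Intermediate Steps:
R(g, b) = b + g
l(t) = t/(6 + t)
W = -29/68 (W = -29*1/68 = -29/68 ≈ -0.42647)
u = 4 (u = (-5/(6 - 5) + 3)*(-2) = (-5/1 + 3)*(-2) = (-5*1 + 3)*(-2) = (-5 + 3)*(-2) = -2*(-2) = 4)
(W + F(u))² = (-29/68 + 3)² = (175/68)² = 30625/4624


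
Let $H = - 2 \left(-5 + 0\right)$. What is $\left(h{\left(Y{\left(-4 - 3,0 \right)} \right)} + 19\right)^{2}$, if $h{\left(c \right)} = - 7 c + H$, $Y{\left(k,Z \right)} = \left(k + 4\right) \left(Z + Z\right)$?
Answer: $841$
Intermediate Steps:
$H = 10$ ($H = \left(-2\right) \left(-5\right) = 10$)
$Y{\left(k,Z \right)} = 2 Z \left(4 + k\right)$ ($Y{\left(k,Z \right)} = \left(4 + k\right) 2 Z = 2 Z \left(4 + k\right)$)
$h{\left(c \right)} = 10 - 7 c$ ($h{\left(c \right)} = - 7 c + 10 = 10 - 7 c$)
$\left(h{\left(Y{\left(-4 - 3,0 \right)} \right)} + 19\right)^{2} = \left(\left(10 - 7 \cdot 2 \cdot 0 \left(4 - 7\right)\right) + 19\right)^{2} = \left(\left(10 - 7 \cdot 2 \cdot 0 \left(-3\right)\right) + 19\right)^{2} = \left(\left(10 - 0\right) + 19\right)^{2} = \left(\left(10 + 0\right) + 19\right)^{2} = \left(10 + 19\right)^{2} = 29^{2} = 841$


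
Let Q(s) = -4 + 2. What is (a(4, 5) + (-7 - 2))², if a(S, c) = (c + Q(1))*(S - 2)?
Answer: 9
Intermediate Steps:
Q(s) = -2
a(S, c) = (-2 + S)*(-2 + c) (a(S, c) = (c - 2)*(S - 2) = (-2 + c)*(-2 + S) = (-2 + S)*(-2 + c))
(a(4, 5) + (-7 - 2))² = ((4 - 2*4 - 2*5 + 4*5) + (-7 - 2))² = ((4 - 8 - 10 + 20) - 9)² = (6 - 9)² = (-3)² = 9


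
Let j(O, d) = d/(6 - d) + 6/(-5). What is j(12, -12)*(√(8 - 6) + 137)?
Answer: -3836/15 - 28*√2/15 ≈ -258.37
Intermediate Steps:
j(O, d) = -6/5 + d/(6 - d) (j(O, d) = d/(6 - d) + 6*(-⅕) = d/(6 - d) - 6/5 = -6/5 + d/(6 - d))
j(12, -12)*(√(8 - 6) + 137) = ((36 - 11*(-12))/(5*(-6 - 12)))*(√(8 - 6) + 137) = ((⅕)*(36 + 132)/(-18))*(√2 + 137) = ((⅕)*(-1/18)*168)*(137 + √2) = -28*(137 + √2)/15 = -3836/15 - 28*√2/15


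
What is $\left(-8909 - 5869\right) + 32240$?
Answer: $17462$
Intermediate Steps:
$\left(-8909 - 5869\right) + 32240 = -14778 + 32240 = 17462$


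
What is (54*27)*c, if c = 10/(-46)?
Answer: -7290/23 ≈ -316.96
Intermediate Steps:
c = -5/23 (c = 10*(-1/46) = -5/23 ≈ -0.21739)
(54*27)*c = (54*27)*(-5/23) = 1458*(-5/23) = -7290/23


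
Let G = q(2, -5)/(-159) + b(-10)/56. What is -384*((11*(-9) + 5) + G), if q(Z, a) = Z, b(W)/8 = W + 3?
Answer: 1933696/53 ≈ 36485.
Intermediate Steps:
b(W) = 24 + 8*W (b(W) = 8*(W + 3) = 8*(3 + W) = 24 + 8*W)
G = -161/159 (G = 2/(-159) + (24 + 8*(-10))/56 = 2*(-1/159) + (24 - 80)*(1/56) = -2/159 - 56*1/56 = -2/159 - 1 = -161/159 ≈ -1.0126)
-384*((11*(-9) + 5) + G) = -384*((11*(-9) + 5) - 161/159) = -384*((-99 + 5) - 161/159) = -384*(-94 - 161/159) = -384*(-15107/159) = 1933696/53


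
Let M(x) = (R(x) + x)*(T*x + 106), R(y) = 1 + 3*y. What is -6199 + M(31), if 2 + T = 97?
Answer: 375176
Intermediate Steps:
T = 95 (T = -2 + 97 = 95)
M(x) = (1 + 4*x)*(106 + 95*x) (M(x) = ((1 + 3*x) + x)*(95*x + 106) = (1 + 4*x)*(106 + 95*x))
-6199 + M(31) = -6199 + (106 + 380*31² + 519*31) = -6199 + (106 + 380*961 + 16089) = -6199 + (106 + 365180 + 16089) = -6199 + 381375 = 375176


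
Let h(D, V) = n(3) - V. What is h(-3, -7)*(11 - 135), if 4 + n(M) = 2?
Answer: -620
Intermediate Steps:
n(M) = -2 (n(M) = -4 + 2 = -2)
h(D, V) = -2 - V
h(-3, -7)*(11 - 135) = (-2 - 1*(-7))*(11 - 135) = (-2 + 7)*(-124) = 5*(-124) = -620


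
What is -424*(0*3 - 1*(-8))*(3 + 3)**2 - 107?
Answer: -122219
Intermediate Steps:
-424*(0*3 - 1*(-8))*(3 + 3)**2 - 107 = -424*(0 + 8)*6**2 - 107 = -3392*36 - 107 = -424*288 - 107 = -122112 - 107 = -122219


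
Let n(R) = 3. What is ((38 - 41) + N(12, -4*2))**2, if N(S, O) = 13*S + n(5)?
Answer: 24336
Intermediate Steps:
N(S, O) = 3 + 13*S (N(S, O) = 13*S + 3 = 3 + 13*S)
((38 - 41) + N(12, -4*2))**2 = ((38 - 41) + (3 + 13*12))**2 = (-3 + (3 + 156))**2 = (-3 + 159)**2 = 156**2 = 24336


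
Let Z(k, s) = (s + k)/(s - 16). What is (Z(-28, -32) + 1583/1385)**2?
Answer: 175748049/30691600 ≈ 5.7263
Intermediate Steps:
Z(k, s) = (k + s)/(-16 + s)
(Z(-28, -32) + 1583/1385)**2 = ((-28 - 32)/(-16 - 32) + 1583/1385)**2 = (-60/(-48) + 1583*(1/1385))**2 = (-1/48*(-60) + 1583/1385)**2 = (5/4 + 1583/1385)**2 = (13257/5540)**2 = 175748049/30691600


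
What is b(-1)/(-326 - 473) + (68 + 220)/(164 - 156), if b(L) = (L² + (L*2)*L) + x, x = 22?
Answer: 28739/799 ≈ 35.969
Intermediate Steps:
b(L) = 22 + 3*L² (b(L) = (L² + (L*2)*L) + 22 = (L² + (2*L)*L) + 22 = (L² + 2*L²) + 22 = 3*L² + 22 = 22 + 3*L²)
b(-1)/(-326 - 473) + (68 + 220)/(164 - 156) = (22 + 3*(-1)²)/(-326 - 473) + (68 + 220)/(164 - 156) = (22 + 3*1)/(-799) + 288/8 = (22 + 3)*(-1/799) + 288*(⅛) = 25*(-1/799) + 36 = -25/799 + 36 = 28739/799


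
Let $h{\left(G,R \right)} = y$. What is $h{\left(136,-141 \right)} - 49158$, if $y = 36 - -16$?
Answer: $-49106$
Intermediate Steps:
$y = 52$ ($y = 36 + 16 = 52$)
$h{\left(G,R \right)} = 52$
$h{\left(136,-141 \right)} - 49158 = 52 - 49158 = -49106$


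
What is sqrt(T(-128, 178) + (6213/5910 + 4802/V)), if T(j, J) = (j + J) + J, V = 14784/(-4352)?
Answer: I*sqrt(5006155964370)/65010 ≈ 34.417*I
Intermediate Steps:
V = -231/68 (V = 14784*(-1/4352) = -231/68 ≈ -3.3971)
T(j, J) = j + 2*J (T(j, J) = (J + j) + J = j + 2*J)
sqrt(T(-128, 178) + (6213/5910 + 4802/V)) = sqrt((-128 + 2*178) + (6213/5910 + 4802/(-231/68))) = sqrt((-128 + 356) + (6213*(1/5910) + 4802*(-68/231))) = sqrt(228 + (2071/1970 - 46648/33)) = sqrt(228 - 91828217/65010) = sqrt(-77005937/65010) = I*sqrt(5006155964370)/65010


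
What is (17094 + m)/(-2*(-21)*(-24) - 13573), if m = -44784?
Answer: 27690/14581 ≈ 1.8990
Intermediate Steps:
(17094 + m)/(-2*(-21)*(-24) - 13573) = (17094 - 44784)/(-2*(-21)*(-24) - 13573) = -27690/(42*(-24) - 13573) = -27690/(-1008 - 13573) = -27690/(-14581) = -27690*(-1/14581) = 27690/14581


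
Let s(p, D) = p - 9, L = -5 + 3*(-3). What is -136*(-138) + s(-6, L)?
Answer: 18753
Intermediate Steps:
L = -14 (L = -5 - 9 = -14)
s(p, D) = -9 + p
-136*(-138) + s(-6, L) = -136*(-138) + (-9 - 6) = 18768 - 15 = 18753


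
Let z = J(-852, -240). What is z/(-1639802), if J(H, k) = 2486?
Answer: -1243/819901 ≈ -0.0015160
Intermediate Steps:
z = 2486
z/(-1639802) = 2486/(-1639802) = 2486*(-1/1639802) = -1243/819901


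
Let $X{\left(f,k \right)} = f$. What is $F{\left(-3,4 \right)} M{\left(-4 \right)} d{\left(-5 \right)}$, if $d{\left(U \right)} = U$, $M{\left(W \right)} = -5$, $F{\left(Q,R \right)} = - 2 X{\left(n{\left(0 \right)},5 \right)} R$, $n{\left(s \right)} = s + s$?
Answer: $0$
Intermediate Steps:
$n{\left(s \right)} = 2 s$
$F{\left(Q,R \right)} = 0$ ($F{\left(Q,R \right)} = - 2 \cdot 2 \cdot 0 R = \left(-2\right) 0 R = 0 R = 0$)
$F{\left(-3,4 \right)} M{\left(-4 \right)} d{\left(-5 \right)} = 0 \left(-5\right) \left(-5\right) = 0 \left(-5\right) = 0$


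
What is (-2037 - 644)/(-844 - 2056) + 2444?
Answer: 7090281/2900 ≈ 2444.9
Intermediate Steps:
(-2037 - 644)/(-844 - 2056) + 2444 = -2681/(-2900) + 2444 = -2681*(-1/2900) + 2444 = 2681/2900 + 2444 = 7090281/2900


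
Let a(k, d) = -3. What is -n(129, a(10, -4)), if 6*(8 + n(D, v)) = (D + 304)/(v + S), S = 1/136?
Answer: 39212/1221 ≈ 32.115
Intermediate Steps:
S = 1/136 ≈ 0.0073529
n(D, v) = -8 + (304 + D)/(6*(1/136 + v)) (n(D, v) = -8 + ((D + 304)/(v + 1/136))/6 = -8 + ((304 + D)/(1/136 + v))/6 = -8 + (304 + D)/(6*(1/136 + v)))
-n(129, a(10, -4)) = -4*(5162 - 816*(-3) + 17*129)/(3*(1 + 136*(-3))) = -4*(5162 + 2448 + 2193)/(3*(1 - 408)) = -4*9803/(3*(-407)) = -4*(-1)*9803/(3*407) = -1*(-39212/1221) = 39212/1221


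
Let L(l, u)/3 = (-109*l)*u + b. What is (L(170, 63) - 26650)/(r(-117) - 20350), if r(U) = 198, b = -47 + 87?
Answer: 882175/5038 ≈ 175.10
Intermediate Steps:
b = 40
L(l, u) = 120 - 327*l*u (L(l, u) = 3*((-109*l)*u + 40) = 3*(-109*l*u + 40) = 3*(40 - 109*l*u) = 120 - 327*l*u)
(L(170, 63) - 26650)/(r(-117) - 20350) = ((120 - 327*170*63) - 26650)/(198 - 20350) = ((120 - 3502170) - 26650)/(-20152) = (-3502050 - 26650)*(-1/20152) = -3528700*(-1/20152) = 882175/5038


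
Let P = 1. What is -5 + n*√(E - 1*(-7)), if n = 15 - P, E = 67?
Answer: -5 + 14*√74 ≈ 115.43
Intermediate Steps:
n = 14 (n = 15 - 1*1 = 15 - 1 = 14)
-5 + n*√(E - 1*(-7)) = -5 + 14*√(67 - 1*(-7)) = -5 + 14*√(67 + 7) = -5 + 14*√74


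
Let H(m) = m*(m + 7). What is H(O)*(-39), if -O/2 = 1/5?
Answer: 2574/25 ≈ 102.96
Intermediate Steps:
O = -⅖ (O = -2/5 = -2*⅕ = -⅖ ≈ -0.40000)
H(m) = m*(7 + m)
H(O)*(-39) = -2*(7 - ⅖)/5*(-39) = -⅖*33/5*(-39) = -66/25*(-39) = 2574/25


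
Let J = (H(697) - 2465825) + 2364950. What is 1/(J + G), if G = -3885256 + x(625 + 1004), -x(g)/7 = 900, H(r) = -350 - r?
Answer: -1/3993478 ≈ -2.5041e-7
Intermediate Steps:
x(g) = -6300 (x(g) = -7*900 = -6300)
J = -101922 (J = ((-350 - 1*697) - 2465825) + 2364950 = ((-350 - 697) - 2465825) + 2364950 = (-1047 - 2465825) + 2364950 = -2466872 + 2364950 = -101922)
G = -3891556 (G = -3885256 - 6300 = -3891556)
1/(J + G) = 1/(-101922 - 3891556) = 1/(-3993478) = -1/3993478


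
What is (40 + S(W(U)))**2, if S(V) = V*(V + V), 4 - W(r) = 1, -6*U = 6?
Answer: 3364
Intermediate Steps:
U = -1 (U = -1/6*6 = -1)
W(r) = 3 (W(r) = 4 - 1*1 = 4 - 1 = 3)
S(V) = 2*V**2 (S(V) = V*(2*V) = 2*V**2)
(40 + S(W(U)))**2 = (40 + 2*3**2)**2 = (40 + 2*9)**2 = (40 + 18)**2 = 58**2 = 3364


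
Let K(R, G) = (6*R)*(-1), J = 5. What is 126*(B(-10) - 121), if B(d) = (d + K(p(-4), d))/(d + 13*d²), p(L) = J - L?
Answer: -3279234/215 ≈ -15252.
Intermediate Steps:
p(L) = 5 - L
K(R, G) = -6*R
B(d) = (-54 + d)/(d + 13*d²) (B(d) = (d - 6*(5 - 1*(-4)))/(d + 13*d²) = (d - 6*(5 + 4))/(d + 13*d²) = (d - 6*9)/(d + 13*d²) = (d - 54)/(d + 13*d²) = (-54 + d)/(d + 13*d²))
126*(B(-10) - 121) = 126*((-54 - 10)/((-10)*(1 + 13*(-10))) - 121) = 126*(-⅒*(-64)/(1 - 130) - 121) = 126*(-⅒*(-64)/(-129) - 121) = 126*(-⅒*(-1/129)*(-64) - 121) = 126*(-32/645 - 121) = 126*(-78077/645) = -3279234/215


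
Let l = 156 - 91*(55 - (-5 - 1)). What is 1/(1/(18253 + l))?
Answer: 12858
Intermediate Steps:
l = -5395 (l = 156 - 91*(55 - 1*(-6)) = 156 - 91*(55 + 6) = 156 - 91*61 = 156 - 5551 = -5395)
1/(1/(18253 + l)) = 1/(1/(18253 - 5395)) = 1/(1/12858) = 12858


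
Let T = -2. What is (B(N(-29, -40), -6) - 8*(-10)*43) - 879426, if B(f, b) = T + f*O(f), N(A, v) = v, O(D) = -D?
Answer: -877588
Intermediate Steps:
B(f, b) = -2 - f**2 (B(f, b) = -2 + f*(-f) = -2 - f**2)
(B(N(-29, -40), -6) - 8*(-10)*43) - 879426 = ((-2 - 1*(-40)**2) - 8*(-10)*43) - 879426 = ((-2 - 1*1600) + 80*43) - 879426 = ((-2 - 1600) + 3440) - 879426 = (-1602 + 3440) - 879426 = 1838 - 879426 = -877588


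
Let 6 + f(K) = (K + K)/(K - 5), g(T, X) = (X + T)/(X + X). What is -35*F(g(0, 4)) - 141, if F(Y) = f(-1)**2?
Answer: -11384/9 ≈ -1264.9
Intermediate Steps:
g(T, X) = (T + X)/(2*X) (g(T, X) = (T + X)/((2*X)) = (T + X)*(1/(2*X)) = (T + X)/(2*X))
f(K) = -6 + 2*K/(-5 + K) (f(K) = -6 + (K + K)/(K - 5) = -6 + (2*K)/(-5 + K) = -6 + 2*K/(-5 + K))
F(Y) = 289/9 (F(Y) = (2*(15 - 2*(-1))/(-5 - 1))**2 = (2*(15 + 2)/(-6))**2 = (2*(-1/6)*17)**2 = (-17/3)**2 = 289/9)
-35*F(g(0, 4)) - 141 = -35*289/9 - 141 = -10115/9 - 141 = -11384/9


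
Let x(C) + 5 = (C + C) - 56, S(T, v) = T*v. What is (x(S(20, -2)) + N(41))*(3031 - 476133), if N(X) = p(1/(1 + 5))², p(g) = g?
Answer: 1200496325/18 ≈ 6.6694e+7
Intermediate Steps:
x(C) = -61 + 2*C (x(C) = -5 + ((C + C) - 56) = -5 + (2*C - 56) = -5 + (-56 + 2*C) = -61 + 2*C)
N(X) = 1/36 (N(X) = (1/(1 + 5))² = (1/6)² = (⅙)² = 1/36)
(x(S(20, -2)) + N(41))*(3031 - 476133) = ((-61 + 2*(20*(-2))) + 1/36)*(3031 - 476133) = ((-61 + 2*(-40)) + 1/36)*(-473102) = ((-61 - 80) + 1/36)*(-473102) = (-141 + 1/36)*(-473102) = -5075/36*(-473102) = 1200496325/18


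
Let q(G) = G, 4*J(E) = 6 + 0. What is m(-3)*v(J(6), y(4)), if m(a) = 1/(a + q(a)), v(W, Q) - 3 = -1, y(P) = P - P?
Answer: -1/3 ≈ -0.33333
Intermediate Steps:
J(E) = 3/2 (J(E) = (6 + 0)/4 = (1/4)*6 = 3/2)
y(P) = 0
v(W, Q) = 2 (v(W, Q) = 3 - 1 = 2)
m(a) = 1/(2*a) (m(a) = 1/(a + a) = 1/(2*a))
m(-3)*v(J(6), y(4)) = ((1/2)/(-3))*2 = ((1/2)*(-1/3))*2 = -1/6*2 = -1/3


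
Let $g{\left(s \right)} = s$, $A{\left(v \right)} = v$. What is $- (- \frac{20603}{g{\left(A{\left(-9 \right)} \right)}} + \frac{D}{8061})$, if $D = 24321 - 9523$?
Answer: $- \frac{55404655}{24183} \approx -2291.1$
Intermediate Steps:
$D = 14798$
$- (- \frac{20603}{g{\left(A{\left(-9 \right)} \right)}} + \frac{D}{8061}) = - (- \frac{20603}{-9} + \frac{14798}{8061}) = - (\left(-20603\right) \left(- \frac{1}{9}\right) + 14798 \cdot \frac{1}{8061}) = - (\frac{20603}{9} + \frac{14798}{8061}) = \left(-1\right) \frac{55404655}{24183} = - \frac{55404655}{24183}$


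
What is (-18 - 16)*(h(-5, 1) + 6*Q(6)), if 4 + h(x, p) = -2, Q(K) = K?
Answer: -1020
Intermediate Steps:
h(x, p) = -6 (h(x, p) = -4 - 2 = -6)
(-18 - 16)*(h(-5, 1) + 6*Q(6)) = (-18 - 16)*(-6 + 6*6) = -34*(-6 + 36) = -34*30 = -1020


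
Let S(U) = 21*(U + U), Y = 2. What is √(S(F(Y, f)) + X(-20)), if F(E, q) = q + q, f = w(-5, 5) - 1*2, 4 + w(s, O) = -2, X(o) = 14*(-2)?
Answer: 10*I*√7 ≈ 26.458*I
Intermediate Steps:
X(o) = -28
w(s, O) = -6 (w(s, O) = -4 - 2 = -6)
f = -8 (f = -6 - 1*2 = -6 - 2 = -8)
F(E, q) = 2*q
S(U) = 42*U (S(U) = 21*(2*U) = 42*U)
√(S(F(Y, f)) + X(-20)) = √(42*(2*(-8)) - 28) = √(42*(-16) - 28) = √(-672 - 28) = √(-700) = 10*I*√7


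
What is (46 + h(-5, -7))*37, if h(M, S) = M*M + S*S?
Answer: 4440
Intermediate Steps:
h(M, S) = M² + S²
(46 + h(-5, -7))*37 = (46 + ((-5)² + (-7)²))*37 = (46 + (25 + 49))*37 = (46 + 74)*37 = 120*37 = 4440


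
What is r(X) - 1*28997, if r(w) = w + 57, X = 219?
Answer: -28721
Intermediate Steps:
r(w) = 57 + w
r(X) - 1*28997 = (57 + 219) - 1*28997 = 276 - 28997 = -28721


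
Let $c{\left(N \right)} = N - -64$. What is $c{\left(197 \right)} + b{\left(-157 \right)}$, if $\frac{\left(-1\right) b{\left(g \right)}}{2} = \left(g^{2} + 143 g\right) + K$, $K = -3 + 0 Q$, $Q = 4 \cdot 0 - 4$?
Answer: $-4129$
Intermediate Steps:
$Q = -4$ ($Q = 0 - 4 = -4$)
$K = -3$ ($K = -3 + 0 \left(-4\right) = -3 + 0 = -3$)
$c{\left(N \right)} = 64 + N$ ($c{\left(N \right)} = N + 64 = 64 + N$)
$b{\left(g \right)} = 6 - 286 g - 2 g^{2}$ ($b{\left(g \right)} = - 2 \left(\left(g^{2} + 143 g\right) - 3\right) = - 2 \left(-3 + g^{2} + 143 g\right) = 6 - 286 g - 2 g^{2}$)
$c{\left(197 \right)} + b{\left(-157 \right)} = \left(64 + 197\right) - \left(-44908 + 49298\right) = 261 + \left(6 + 44902 - 49298\right) = 261 - 4390 = -4129$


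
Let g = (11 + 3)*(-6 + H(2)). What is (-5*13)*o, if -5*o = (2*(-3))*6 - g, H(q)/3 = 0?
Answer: 624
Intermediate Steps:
H(q) = 0 (H(q) = 3*0 = 0)
g = -84 (g = (11 + 3)*(-6 + 0) = 14*(-6) = -84)
o = -48/5 (o = -((2*(-3))*6 - 1*(-84))/5 = -(-6*6 + 84)/5 = -(-36 + 84)/5 = -⅕*48 = -48/5 ≈ -9.6000)
(-5*13)*o = -5*13*(-48/5) = -65*(-48/5) = 624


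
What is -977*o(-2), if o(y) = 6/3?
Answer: -1954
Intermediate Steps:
o(y) = 2 (o(y) = (1/3)*6 = 2)
-977*o(-2) = -977*2 = -1954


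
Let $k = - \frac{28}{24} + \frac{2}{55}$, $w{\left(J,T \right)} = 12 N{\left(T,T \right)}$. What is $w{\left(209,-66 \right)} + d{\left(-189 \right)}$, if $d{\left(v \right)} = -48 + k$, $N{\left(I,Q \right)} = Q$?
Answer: $- \frac{277573}{330} \approx -841.13$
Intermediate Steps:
$w{\left(J,T \right)} = 12 T$
$k = - \frac{373}{330}$ ($k = \left(-28\right) \frac{1}{24} + 2 \cdot \frac{1}{55} = - \frac{7}{6} + \frac{2}{55} = - \frac{373}{330} \approx -1.1303$)
$d{\left(v \right)} = - \frac{16213}{330}$ ($d{\left(v \right)} = -48 - \frac{373}{330} = - \frac{16213}{330}$)
$w{\left(209,-66 \right)} + d{\left(-189 \right)} = 12 \left(-66\right) - \frac{16213}{330} = -792 - \frac{16213}{330} = - \frac{277573}{330}$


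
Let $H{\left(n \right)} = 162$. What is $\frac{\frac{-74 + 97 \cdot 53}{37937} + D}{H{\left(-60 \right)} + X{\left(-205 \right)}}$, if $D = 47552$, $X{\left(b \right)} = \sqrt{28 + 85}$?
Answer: $\frac{292245617142}{991331747} - \frac{1803985291 \sqrt{113}}{991331747} \approx 275.46$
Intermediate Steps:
$X{\left(b \right)} = \sqrt{113}$
$\frac{\frac{-74 + 97 \cdot 53}{37937} + D}{H{\left(-60 \right)} + X{\left(-205 \right)}} = \frac{\frac{-74 + 97 \cdot 53}{37937} + 47552}{162 + \sqrt{113}} = \frac{\left(-74 + 5141\right) \frac{1}{37937} + 47552}{162 + \sqrt{113}} = \frac{5067 \cdot \frac{1}{37937} + 47552}{162 + \sqrt{113}} = \frac{\frac{5067}{37937} + 47552}{162 + \sqrt{113}} = \frac{1803985291}{37937 \left(162 + \sqrt{113}\right)}$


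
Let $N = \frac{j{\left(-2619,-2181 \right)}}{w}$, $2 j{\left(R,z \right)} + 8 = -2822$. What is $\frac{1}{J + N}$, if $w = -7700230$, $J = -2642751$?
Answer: $- \frac{1540046}{4069958106263} \approx -3.7839 \cdot 10^{-7}$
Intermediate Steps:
$j{\left(R,z \right)} = -1415$ ($j{\left(R,z \right)} = -4 + \frac{1}{2} \left(-2822\right) = -4 - 1411 = -1415$)
$N = \frac{283}{1540046}$ ($N = - \frac{1415}{-7700230} = \left(-1415\right) \left(- \frac{1}{7700230}\right) = \frac{283}{1540046} \approx 0.00018376$)
$\frac{1}{J + N} = \frac{1}{-2642751 + \frac{283}{1540046}} = \frac{1}{- \frac{4069958106263}{1540046}} = - \frac{1540046}{4069958106263}$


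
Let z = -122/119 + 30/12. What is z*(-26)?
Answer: -4563/119 ≈ -38.345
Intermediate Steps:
z = 351/238 (z = -122*1/119 + 30*(1/12) = -122/119 + 5/2 = 351/238 ≈ 1.4748)
z*(-26) = (351/238)*(-26) = -4563/119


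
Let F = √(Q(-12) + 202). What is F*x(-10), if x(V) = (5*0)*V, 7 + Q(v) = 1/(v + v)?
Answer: 0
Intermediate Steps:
Q(v) = -7 + 1/(2*v) (Q(v) = -7 + 1/(v + v) = -7 + 1/(2*v))
x(V) = 0 (x(V) = 0*V = 0)
F = √28074/12 (F = √((-7 + (½)/(-12)) + 202) = √((-7 + (½)*(-1/12)) + 202) = √((-7 - 1/24) + 202) = √(-169/24 + 202) = √(4679/24) = √28074/12 ≈ 13.963)
F*x(-10) = (√28074/12)*0 = 0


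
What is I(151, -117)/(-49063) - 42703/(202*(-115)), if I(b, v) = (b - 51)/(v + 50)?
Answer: 140376521363/76362143830 ≈ 1.8383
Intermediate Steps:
I(b, v) = (-51 + b)/(50 + v)
I(151, -117)/(-49063) - 42703/(202*(-115)) = ((-51 + 151)/(50 - 117))/(-49063) - 42703/(202*(-115)) = (100/(-67))*(-1/49063) - 42703/(-23230) = -1/67*100*(-1/49063) - 42703*(-1/23230) = -100/67*(-1/49063) + 42703/23230 = 100/3287221 + 42703/23230 = 140376521363/76362143830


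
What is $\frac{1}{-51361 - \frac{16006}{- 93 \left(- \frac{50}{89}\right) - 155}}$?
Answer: $- \frac{9145}{468271811} \approx -1.9529 \cdot 10^{-5}$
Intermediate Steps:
$\frac{1}{-51361 - \frac{16006}{- 93 \left(- \frac{50}{89}\right) - 155}} = \frac{1}{-51361 - \frac{16006}{- 93 \left(\left(-50\right) \frac{1}{89}\right) - 155}} = \frac{1}{-51361 - \frac{16006}{\left(-93\right) \left(- \frac{50}{89}\right) - 155}} = \frac{1}{-51361 - \frac{16006}{\frac{4650}{89} - 155}} = \frac{1}{-51361 - \frac{16006}{- \frac{9145}{89}}} = \frac{1}{-51361 - - \frac{1424534}{9145}} = \frac{1}{-51361 + \frac{1424534}{9145}} = \frac{1}{- \frac{468271811}{9145}} = - \frac{9145}{468271811}$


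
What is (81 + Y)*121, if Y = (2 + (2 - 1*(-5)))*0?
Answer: 9801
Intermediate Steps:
Y = 0 (Y = (2 + (2 + 5))*0 = (2 + 7)*0 = 9*0 = 0)
(81 + Y)*121 = (81 + 0)*121 = 81*121 = 9801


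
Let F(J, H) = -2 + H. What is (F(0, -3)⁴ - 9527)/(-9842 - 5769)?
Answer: 8902/15611 ≈ 0.57024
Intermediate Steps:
(F(0, -3)⁴ - 9527)/(-9842 - 5769) = ((-2 - 3)⁴ - 9527)/(-9842 - 5769) = ((-5)⁴ - 9527)/(-15611) = (625 - 9527)*(-1/15611) = -8902*(-1/15611) = 8902/15611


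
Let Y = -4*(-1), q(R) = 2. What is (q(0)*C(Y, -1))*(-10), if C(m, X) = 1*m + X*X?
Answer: -100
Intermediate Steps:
Y = 4
C(m, X) = m + X²
(q(0)*C(Y, -1))*(-10) = (2*(4 + (-1)²))*(-10) = (2*(4 + 1))*(-10) = (2*5)*(-10) = 10*(-10) = -100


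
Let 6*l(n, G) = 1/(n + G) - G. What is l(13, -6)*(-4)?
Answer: -86/21 ≈ -4.0952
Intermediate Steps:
l(n, G) = -G/6 + 1/(6*(G + n)) (l(n, G) = (1/(n + G) - G)/6 = (1/(G + n) - G)/6 = -G/6 + 1/(6*(G + n)))
l(13, -6)*(-4) = ((1 - 1*(-6)² - 1*(-6)*13)/(6*(-6 + 13)))*(-4) = ((⅙)*(1 - 1*36 + 78)/7)*(-4) = ((⅙)*(⅐)*(1 - 36 + 78))*(-4) = ((⅙)*(⅐)*43)*(-4) = (43/42)*(-4) = -86/21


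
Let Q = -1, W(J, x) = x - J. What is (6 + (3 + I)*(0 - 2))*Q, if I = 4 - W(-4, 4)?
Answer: -8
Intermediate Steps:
I = -4 (I = 4 - (4 - 1*(-4)) = 4 - (4 + 4) = 4 - 1*8 = 4 - 8 = -4)
(6 + (3 + I)*(0 - 2))*Q = (6 + (3 - 4)*(0 - 2))*(-1) = (6 - 1*(-2))*(-1) = (6 + 2)*(-1) = 8*(-1) = -8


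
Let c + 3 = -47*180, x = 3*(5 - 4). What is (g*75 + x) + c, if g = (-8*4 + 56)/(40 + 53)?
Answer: -261660/31 ≈ -8440.6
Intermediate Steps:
x = 3 (x = 3*1 = 3)
g = 8/31 (g = (-32 + 56)/93 = 24*(1/93) = 8/31 ≈ 0.25806)
c = -8463 (c = -3 - 47*180 = -3 - 8460 = -8463)
(g*75 + x) + c = ((8/31)*75 + 3) - 8463 = (600/31 + 3) - 8463 = 693/31 - 8463 = -261660/31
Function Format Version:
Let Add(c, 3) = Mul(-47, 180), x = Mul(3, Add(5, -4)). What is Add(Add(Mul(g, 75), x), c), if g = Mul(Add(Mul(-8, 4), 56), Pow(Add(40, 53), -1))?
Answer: Rational(-261660, 31) ≈ -8440.6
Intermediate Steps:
x = 3 (x = Mul(3, 1) = 3)
g = Rational(8, 31) (g = Mul(Add(-32, 56), Pow(93, -1)) = Mul(24, Rational(1, 93)) = Rational(8, 31) ≈ 0.25806)
c = -8463 (c = Add(-3, Mul(-47, 180)) = Add(-3, -8460) = -8463)
Add(Add(Mul(g, 75), x), c) = Add(Add(Mul(Rational(8, 31), 75), 3), -8463) = Add(Add(Rational(600, 31), 3), -8463) = Add(Rational(693, 31), -8463) = Rational(-261660, 31)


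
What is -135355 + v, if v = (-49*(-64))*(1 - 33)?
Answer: -235707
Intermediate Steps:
v = -100352 (v = 3136*(-32) = -100352)
-135355 + v = -135355 - 100352 = -235707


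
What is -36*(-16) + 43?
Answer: 619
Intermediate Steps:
-36*(-16) + 43 = 576 + 43 = 619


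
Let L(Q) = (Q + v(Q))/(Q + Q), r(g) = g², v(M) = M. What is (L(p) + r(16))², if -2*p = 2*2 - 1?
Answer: 66049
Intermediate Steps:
p = -3/2 (p = -(2*2 - 1)/2 = -(4 - 1)/2 = -½*3 = -3/2 ≈ -1.5000)
L(Q) = 1 (L(Q) = (Q + Q)/(Q + Q) = (2*Q)/((2*Q)) = (2*Q)*(1/(2*Q)) = 1)
(L(p) + r(16))² = (1 + 16²)² = (1 + 256)² = 257² = 66049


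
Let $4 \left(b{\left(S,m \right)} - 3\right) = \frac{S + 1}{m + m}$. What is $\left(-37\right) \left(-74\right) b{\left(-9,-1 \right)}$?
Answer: $10952$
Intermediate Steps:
$b{\left(S,m \right)} = 3 + \frac{1 + S}{8 m}$ ($b{\left(S,m \right)} = 3 + \frac{\left(S + 1\right) \frac{1}{m + m}}{4} = 3 + \frac{\left(1 + S\right) \frac{1}{2 m}}{4} = 3 + \frac{\frac{1}{2} \frac{1}{m} \left(1 + S\right)}{4} = 3 + \frac{1 + S}{8 m}$)
$\left(-37\right) \left(-74\right) b{\left(-9,-1 \right)} = \left(-37\right) \left(-74\right) \frac{1 - 9 + 24 \left(-1\right)}{8 \left(-1\right)} = 2738 \cdot \frac{1}{8} \left(-1\right) \left(1 - 9 - 24\right) = 2738 \cdot \frac{1}{8} \left(-1\right) \left(-32\right) = 2738 \cdot 4 = 10952$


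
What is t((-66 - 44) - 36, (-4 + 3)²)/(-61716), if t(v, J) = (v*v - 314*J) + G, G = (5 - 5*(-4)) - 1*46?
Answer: -20981/61716 ≈ -0.33996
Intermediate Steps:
G = -21 (G = (5 + 20) - 46 = 25 - 46 = -21)
t(v, J) = -21 + v² - 314*J (t(v, J) = (v*v - 314*J) - 21 = (v² - 314*J) - 21 = -21 + v² - 314*J)
t((-66 - 44) - 36, (-4 + 3)²)/(-61716) = (-21 + ((-66 - 44) - 36)² - 314*(-4 + 3)²)/(-61716) = (-21 + (-110 - 36)² - 314*(-1)²)*(-1/61716) = (-21 + (-146)² - 314*1)*(-1/61716) = (-21 + 21316 - 314)*(-1/61716) = 20981*(-1/61716) = -20981/61716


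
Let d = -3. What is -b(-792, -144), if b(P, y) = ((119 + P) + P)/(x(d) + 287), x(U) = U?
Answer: 1465/284 ≈ 5.1584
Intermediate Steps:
b(P, y) = 119/284 + P/142 (b(P, y) = ((119 + P) + P)/(-3 + 287) = (119 + 2*P)/284 = (119 + 2*P)*(1/284) = 119/284 + P/142)
-b(-792, -144) = -(119/284 + (1/142)*(-792)) = -(119/284 - 396/71) = -1*(-1465/284) = 1465/284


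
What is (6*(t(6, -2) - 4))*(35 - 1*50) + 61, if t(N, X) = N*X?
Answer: 1501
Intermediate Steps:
(6*(t(6, -2) - 4))*(35 - 1*50) + 61 = (6*(6*(-2) - 4))*(35 - 1*50) + 61 = (6*(-12 - 4))*(35 - 50) + 61 = (6*(-16))*(-15) + 61 = -96*(-15) + 61 = 1440 + 61 = 1501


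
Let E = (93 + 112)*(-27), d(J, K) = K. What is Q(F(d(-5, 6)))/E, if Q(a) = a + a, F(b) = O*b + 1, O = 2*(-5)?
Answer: 118/5535 ≈ 0.021319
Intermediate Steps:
O = -10
F(b) = 1 - 10*b (F(b) = -10*b + 1 = 1 - 10*b)
Q(a) = 2*a
E = -5535 (E = 205*(-27) = -5535)
Q(F(d(-5, 6)))/E = (2*(1 - 10*6))/(-5535) = (2*(1 - 60))*(-1/5535) = (2*(-59))*(-1/5535) = -118*(-1/5535) = 118/5535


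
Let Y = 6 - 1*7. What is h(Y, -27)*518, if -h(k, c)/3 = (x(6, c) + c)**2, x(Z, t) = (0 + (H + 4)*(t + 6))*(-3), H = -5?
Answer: -12587400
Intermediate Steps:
Y = -1 (Y = 6 - 7 = -1)
x(Z, t) = 18 + 3*t (x(Z, t) = (0 + (-5 + 4)*(t + 6))*(-3) = (0 - (6 + t))*(-3) = (0 + (-6 - t))*(-3) = (-6 - t)*(-3) = 18 + 3*t)
h(k, c) = -3*(18 + 4*c)**2 (h(k, c) = -3*((18 + 3*c) + c)**2 = -3*(18 + 4*c)**2)
h(Y, -27)*518 = -12*(9 + 2*(-27))**2*518 = -12*(9 - 54)**2*518 = -12*(-45)**2*518 = -12*2025*518 = -24300*518 = -12587400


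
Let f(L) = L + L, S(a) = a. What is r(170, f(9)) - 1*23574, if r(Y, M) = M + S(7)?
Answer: -23549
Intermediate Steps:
f(L) = 2*L
r(Y, M) = 7 + M (r(Y, M) = M + 7 = 7 + M)
r(170, f(9)) - 1*23574 = (7 + 2*9) - 1*23574 = (7 + 18) - 23574 = 25 - 23574 = -23549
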